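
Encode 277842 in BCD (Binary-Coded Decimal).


Each digit → 4-bit binary:
  2 → 0010
  7 → 0111
  7 → 0111
  8 → 1000
  4 → 0100
  2 → 0010
= 0010 0111 0111 1000 0100 0010


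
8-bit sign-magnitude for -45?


Sign bit: 1 (negative)
Magnitude: 45 = 0101101
= 10101101


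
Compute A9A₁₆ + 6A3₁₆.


Align and add column by column (LSB to MSB, each column mod 16 with carry):
  0A9A
+ 06A3
  ----
  col 0: A(10) + 3(3) + 0 (carry in) = 13 → D(13), carry out 0
  col 1: 9(9) + A(10) + 0 (carry in) = 19 → 3(3), carry out 1
  col 2: A(10) + 6(6) + 1 (carry in) = 17 → 1(1), carry out 1
  col 3: 0(0) + 0(0) + 1 (carry in) = 1 → 1(1), carry out 0
Reading digits MSB→LSB: 113D
Strip leading zeros: 113D
= 0x113D


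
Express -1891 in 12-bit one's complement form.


Original: 011101100011
Invert all bits:
  bit 0: 0 → 1
  bit 1: 1 → 0
  bit 2: 1 → 0
  bit 3: 1 → 0
  bit 4: 0 → 1
  bit 5: 1 → 0
  bit 6: 1 → 0
  bit 7: 0 → 1
  bit 8: 0 → 1
  bit 9: 0 → 1
  bit 10: 1 → 0
  bit 11: 1 → 0
= 100010011100


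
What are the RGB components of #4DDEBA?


Hex: #4DDEBA
R = 4D₁₆ = 77
G = DE₁₆ = 222
B = BA₁₆ = 186
= RGB(77, 222, 186)


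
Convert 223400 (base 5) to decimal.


Positional values (base 5):
  0 × 5^0 = 0 × 1 = 0
  0 × 5^1 = 0 × 5 = 0
  4 × 5^2 = 4 × 25 = 100
  3 × 5^3 = 3 × 125 = 375
  2 × 5^4 = 2 × 625 = 1250
  2 × 5^5 = 2 × 3125 = 6250
Sum = 0 + 0 + 100 + 375 + 1250 + 6250
= 7975


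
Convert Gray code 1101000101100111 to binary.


Gray code: 1101000101100111
MSB stays the same: 1
Each subsequent bit = prev_binary XOR current_gray:
  B[1] = 1 XOR 1 = 0
  B[2] = 0 XOR 0 = 0
  B[3] = 0 XOR 1 = 1
  B[4] = 1 XOR 0 = 1
  B[5] = 1 XOR 0 = 1
  B[6] = 1 XOR 0 = 1
  B[7] = 1 XOR 1 = 0
  B[8] = 0 XOR 0 = 0
  B[9] = 0 XOR 1 = 1
  B[10] = 1 XOR 1 = 0
  B[11] = 0 XOR 0 = 0
  B[12] = 0 XOR 0 = 0
  B[13] = 0 XOR 1 = 1
  B[14] = 1 XOR 1 = 0
  B[15] = 0 XOR 1 = 1
= 1001111001000101 (40517 decimal)


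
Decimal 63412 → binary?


Divide by 2 repeatedly:
63412 ÷ 2 = 31706 remainder 0
31706 ÷ 2 = 15853 remainder 0
15853 ÷ 2 = 7926 remainder 1
7926 ÷ 2 = 3963 remainder 0
3963 ÷ 2 = 1981 remainder 1
1981 ÷ 2 = 990 remainder 1
990 ÷ 2 = 495 remainder 0
495 ÷ 2 = 247 remainder 1
247 ÷ 2 = 123 remainder 1
123 ÷ 2 = 61 remainder 1
61 ÷ 2 = 30 remainder 1
30 ÷ 2 = 15 remainder 0
15 ÷ 2 = 7 remainder 1
7 ÷ 2 = 3 remainder 1
3 ÷ 2 = 1 remainder 1
1 ÷ 2 = 0 remainder 1
Reading remainders bottom-up:
= 1111011110110100


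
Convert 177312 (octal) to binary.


Each octal digit → 3 binary bits:
  1 = 001
  7 = 111
  7 = 111
  3 = 011
  1 = 001
  2 = 010
Concatenate: 001 111 111 011 001 010
= 001111111011001010


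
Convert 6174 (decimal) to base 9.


Divide by 9 repeatedly:
6174 ÷ 9 = 686 remainder 0
686 ÷ 9 = 76 remainder 2
76 ÷ 9 = 8 remainder 4
8 ÷ 9 = 0 remainder 8
Reading remainders bottom-up:
= 8420


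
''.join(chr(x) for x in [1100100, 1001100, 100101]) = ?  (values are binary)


Codes (binary): 1100100 1001100 100101
Per-code ASCII lookup:
  1100100 = 100  (range 97-122: lowercase, 100 - 97 = 3) → 'd'
  1001100 = 76  (range 65-90: uppercase, 76 - 65 = 11) → 'L'
  100101 = 37  (special character) → '%'
= 'dL%'


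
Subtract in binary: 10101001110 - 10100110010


Align and subtract column by column (LSB to MSB, borrowing when needed):
  10101001110
- 10100110010
  -----------
  col 0: (0 - 0 borrow-in) - 0 → 0 - 0 = 0, borrow out 0
  col 1: (1 - 0 borrow-in) - 1 → 1 - 1 = 0, borrow out 0
  col 2: (1 - 0 borrow-in) - 0 → 1 - 0 = 1, borrow out 0
  col 3: (1 - 0 borrow-in) - 0 → 1 - 0 = 1, borrow out 0
  col 4: (0 - 0 borrow-in) - 1 → borrow from next column: (0+2) - 1 = 1, borrow out 1
  col 5: (0 - 1 borrow-in) - 1 → borrow from next column: (-1+2) - 1 = 0, borrow out 1
  col 6: (1 - 1 borrow-in) - 0 → 0 - 0 = 0, borrow out 0
  col 7: (0 - 0 borrow-in) - 0 → 0 - 0 = 0, borrow out 0
  col 8: (1 - 0 borrow-in) - 1 → 1 - 1 = 0, borrow out 0
  col 9: (0 - 0 borrow-in) - 0 → 0 - 0 = 0, borrow out 0
  col 10: (1 - 0 borrow-in) - 1 → 1 - 1 = 0, borrow out 0
Reading bits MSB→LSB: 00000011100
Strip leading zeros: 11100
= 11100


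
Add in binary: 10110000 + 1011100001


Align and add column by column (LSB to MSB, carry propagating):
  00010110000
+ 01011100001
  -----------
  col 0: 0 + 1 + 0 (carry in) = 1 → bit 1, carry out 0
  col 1: 0 + 0 + 0 (carry in) = 0 → bit 0, carry out 0
  col 2: 0 + 0 + 0 (carry in) = 0 → bit 0, carry out 0
  col 3: 0 + 0 + 0 (carry in) = 0 → bit 0, carry out 0
  col 4: 1 + 0 + 0 (carry in) = 1 → bit 1, carry out 0
  col 5: 1 + 1 + 0 (carry in) = 2 → bit 0, carry out 1
  col 6: 0 + 1 + 1 (carry in) = 2 → bit 0, carry out 1
  col 7: 1 + 1 + 1 (carry in) = 3 → bit 1, carry out 1
  col 8: 0 + 0 + 1 (carry in) = 1 → bit 1, carry out 0
  col 9: 0 + 1 + 0 (carry in) = 1 → bit 1, carry out 0
  col 10: 0 + 0 + 0 (carry in) = 0 → bit 0, carry out 0
Reading bits MSB→LSB: 01110010001
Strip leading zeros: 1110010001
= 1110010001


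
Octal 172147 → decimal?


Positional values:
Position 0: 7 × 8^0 = 7
Position 1: 4 × 8^1 = 32
Position 2: 1 × 8^2 = 64
Position 3: 2 × 8^3 = 1024
Position 4: 7 × 8^4 = 28672
Position 5: 1 × 8^5 = 32768
Sum = 7 + 32 + 64 + 1024 + 28672 + 32768
= 62567


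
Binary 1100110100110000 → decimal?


Positional values:
Bit 4: 1 × 2^4 = 16
Bit 5: 1 × 2^5 = 32
Bit 8: 1 × 2^8 = 256
Bit 10: 1 × 2^10 = 1024
Bit 11: 1 × 2^11 = 2048
Bit 14: 1 × 2^14 = 16384
Bit 15: 1 × 2^15 = 32768
Sum = 16 + 32 + 256 + 1024 + 2048 + 16384 + 32768
= 52528


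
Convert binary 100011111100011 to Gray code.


Binary: 100011111100011
Gray code: G = B XOR (B >> 1)
B >> 1 = 010001111110001
100011111100011 XOR 010001111110001:
  1 XOR 0 = 1
  0 XOR 1 = 1
  0 XOR 0 = 0
  0 XOR 0 = 0
  1 XOR 0 = 1
  1 XOR 1 = 0
  1 XOR 1 = 0
  1 XOR 1 = 0
  1 XOR 1 = 0
  1 XOR 1 = 0
  0 XOR 1 = 1
  0 XOR 0 = 0
  0 XOR 0 = 0
  1 XOR 0 = 1
  1 XOR 1 = 0
= 110010000010010


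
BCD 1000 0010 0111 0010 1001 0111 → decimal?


Each 4-bit group → digit:
  1000 → 8
  0010 → 2
  0111 → 7
  0010 → 2
  1001 → 9
  0111 → 7
= 827297


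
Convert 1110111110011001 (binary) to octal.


Group into 3-bit groups: 001110111110011001
  001 = 1
  110 = 6
  111 = 7
  110 = 6
  011 = 3
  001 = 1
= 0o167631


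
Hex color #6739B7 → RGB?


Hex: #6739B7
R = 67₁₆ = 103
G = 39₁₆ = 57
B = B7₁₆ = 183
= RGB(103, 57, 183)


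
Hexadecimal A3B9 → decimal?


Positional values:
Position 0: 9 × 16^0 = 9 × 1 = 9
Position 1: B × 16^1 = 11 × 16 = 176
Position 2: 3 × 16^2 = 3 × 256 = 768
Position 3: A × 16^3 = 10 × 4096 = 40960
Sum = 9 + 176 + 768 + 40960
= 41913


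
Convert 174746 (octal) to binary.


Each octal digit → 3 binary bits:
  1 = 001
  7 = 111
  4 = 100
  7 = 111
  4 = 100
  6 = 110
Concatenate: 001 111 100 111 100 110
= 001111100111100110


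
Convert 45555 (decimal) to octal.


Divide by 8 repeatedly:
45555 ÷ 8 = 5694 remainder 3
5694 ÷ 8 = 711 remainder 6
711 ÷ 8 = 88 remainder 7
88 ÷ 8 = 11 remainder 0
11 ÷ 8 = 1 remainder 3
1 ÷ 8 = 0 remainder 1
Reading remainders bottom-up:
= 0o130763


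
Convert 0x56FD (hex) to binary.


Each hex digit → 4 binary bits:
  5 = 0101
  6 = 0110
  F = 1111
  D = 1101
Concatenate: 0101 0110 1111 1101
= 0101011011111101


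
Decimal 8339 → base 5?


Divide by 5 repeatedly:
8339 ÷ 5 = 1667 remainder 4
1667 ÷ 5 = 333 remainder 2
333 ÷ 5 = 66 remainder 3
66 ÷ 5 = 13 remainder 1
13 ÷ 5 = 2 remainder 3
2 ÷ 5 = 0 remainder 2
Reading remainders bottom-up:
= 231324


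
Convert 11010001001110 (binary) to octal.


Group into 3-bit groups: 011010001001110
  011 = 3
  010 = 2
  001 = 1
  001 = 1
  110 = 6
= 0o32116


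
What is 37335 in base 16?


Divide by 16 repeatedly:
37335 ÷ 16 = 2333 remainder 7 (7)
2333 ÷ 16 = 145 remainder 13 (D)
145 ÷ 16 = 9 remainder 1 (1)
9 ÷ 16 = 0 remainder 9 (9)
Reading remainders bottom-up:
= 0x91D7


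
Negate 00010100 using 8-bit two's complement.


Original: 00010100
Step 1 - Invert all bits: 11101011
Step 2 - Add 1: 11101011 + 1
= 11101100 (represents -20)


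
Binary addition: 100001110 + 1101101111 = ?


Align and add column by column (LSB to MSB, carry propagating):
  00100001110
+ 01101101111
  -----------
  col 0: 0 + 1 + 0 (carry in) = 1 → bit 1, carry out 0
  col 1: 1 + 1 + 0 (carry in) = 2 → bit 0, carry out 1
  col 2: 1 + 1 + 1 (carry in) = 3 → bit 1, carry out 1
  col 3: 1 + 1 + 1 (carry in) = 3 → bit 1, carry out 1
  col 4: 0 + 0 + 1 (carry in) = 1 → bit 1, carry out 0
  col 5: 0 + 1 + 0 (carry in) = 1 → bit 1, carry out 0
  col 6: 0 + 1 + 0 (carry in) = 1 → bit 1, carry out 0
  col 7: 0 + 0 + 0 (carry in) = 0 → bit 0, carry out 0
  col 8: 1 + 1 + 0 (carry in) = 2 → bit 0, carry out 1
  col 9: 0 + 1 + 1 (carry in) = 2 → bit 0, carry out 1
  col 10: 0 + 0 + 1 (carry in) = 1 → bit 1, carry out 0
Reading bits MSB→LSB: 10001111101
Strip leading zeros: 10001111101
= 10001111101


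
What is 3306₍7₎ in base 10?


Positional values (base 7):
  6 × 7^0 = 6 × 1 = 6
  0 × 7^1 = 0 × 7 = 0
  3 × 7^2 = 3 × 49 = 147
  3 × 7^3 = 3 × 343 = 1029
Sum = 6 + 0 + 147 + 1029
= 1182


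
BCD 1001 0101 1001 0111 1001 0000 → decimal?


Each 4-bit group → digit:
  1001 → 9
  0101 → 5
  1001 → 9
  0111 → 7
  1001 → 9
  0000 → 0
= 959790


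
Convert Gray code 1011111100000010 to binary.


Gray code: 1011111100000010
MSB stays the same: 1
Each subsequent bit = prev_binary XOR current_gray:
  B[1] = 1 XOR 0 = 1
  B[2] = 1 XOR 1 = 0
  B[3] = 0 XOR 1 = 1
  B[4] = 1 XOR 1 = 0
  B[5] = 0 XOR 1 = 1
  B[6] = 1 XOR 1 = 0
  B[7] = 0 XOR 1 = 1
  B[8] = 1 XOR 0 = 1
  B[9] = 1 XOR 0 = 1
  B[10] = 1 XOR 0 = 1
  B[11] = 1 XOR 0 = 1
  B[12] = 1 XOR 0 = 1
  B[13] = 1 XOR 0 = 1
  B[14] = 1 XOR 1 = 0
  B[15] = 0 XOR 0 = 0
= 1101010111111100 (54780 decimal)


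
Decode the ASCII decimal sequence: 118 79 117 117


Codes (decimal): 118 79 117 117
Per-code ASCII lookup:
  118  (range 97-122: lowercase, 118 - 97 = 21) → 'v'
  79  (range 65-90: uppercase, 79 - 65 = 14) → 'O'
  117  (range 97-122: lowercase, 117 - 97 = 20) → 'u'
  117  (range 97-122: lowercase, 117 - 97 = 20) → 'u'
= 'vOuu'


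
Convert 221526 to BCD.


Each digit → 4-bit binary:
  2 → 0010
  2 → 0010
  1 → 0001
  5 → 0101
  2 → 0010
  6 → 0110
= 0010 0010 0001 0101 0010 0110


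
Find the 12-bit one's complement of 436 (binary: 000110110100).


Original: 000110110100
Invert all bits:
  bit 0: 0 → 1
  bit 1: 0 → 1
  bit 2: 0 → 1
  bit 3: 1 → 0
  bit 4: 1 → 0
  bit 5: 0 → 1
  bit 6: 1 → 0
  bit 7: 1 → 0
  bit 8: 0 → 1
  bit 9: 1 → 0
  bit 10: 0 → 1
  bit 11: 0 → 1
= 111001001011


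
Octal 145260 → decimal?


Positional values:
Position 0: 0 × 8^0 = 0
Position 1: 6 × 8^1 = 48
Position 2: 2 × 8^2 = 128
Position 3: 5 × 8^3 = 2560
Position 4: 4 × 8^4 = 16384
Position 5: 1 × 8^5 = 32768
Sum = 0 + 48 + 128 + 2560 + 16384 + 32768
= 51888


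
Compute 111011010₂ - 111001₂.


Align and subtract column by column (LSB to MSB, borrowing when needed):
  111011010
- 000111001
  ---------
  col 0: (0 - 0 borrow-in) - 1 → borrow from next column: (0+2) - 1 = 1, borrow out 1
  col 1: (1 - 1 borrow-in) - 0 → 0 - 0 = 0, borrow out 0
  col 2: (0 - 0 borrow-in) - 0 → 0 - 0 = 0, borrow out 0
  col 3: (1 - 0 borrow-in) - 1 → 1 - 1 = 0, borrow out 0
  col 4: (1 - 0 borrow-in) - 1 → 1 - 1 = 0, borrow out 0
  col 5: (0 - 0 borrow-in) - 1 → borrow from next column: (0+2) - 1 = 1, borrow out 1
  col 6: (1 - 1 borrow-in) - 0 → 0 - 0 = 0, borrow out 0
  col 7: (1 - 0 borrow-in) - 0 → 1 - 0 = 1, borrow out 0
  col 8: (1 - 0 borrow-in) - 0 → 1 - 0 = 1, borrow out 0
Reading bits MSB→LSB: 110100001
Strip leading zeros: 110100001
= 110100001


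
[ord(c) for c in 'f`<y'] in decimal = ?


String: 'f`<y'  (4 characters)
Per-character ASCII lookup:
  'f': lowercase starts at 97: 'f' = 97 + 5 = 102
  '`': special character: '`' = 96
  '<': special character: '<' = 60
  'y': lowercase starts at 97: 'y' = 97 + 24 = 121
= 102 96 60 121


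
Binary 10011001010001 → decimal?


Positional values:
Bit 0: 1 × 2^0 = 1
Bit 4: 1 × 2^4 = 16
Bit 6: 1 × 2^6 = 64
Bit 9: 1 × 2^9 = 512
Bit 10: 1 × 2^10 = 1024
Bit 13: 1 × 2^13 = 8192
Sum = 1 + 16 + 64 + 512 + 1024 + 8192
= 9809


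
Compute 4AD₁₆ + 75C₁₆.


Align and add column by column (LSB to MSB, each column mod 16 with carry):
  04AD
+ 075C
  ----
  col 0: D(13) + C(12) + 0 (carry in) = 25 → 9(9), carry out 1
  col 1: A(10) + 5(5) + 1 (carry in) = 16 → 0(0), carry out 1
  col 2: 4(4) + 7(7) + 1 (carry in) = 12 → C(12), carry out 0
  col 3: 0(0) + 0(0) + 0 (carry in) = 0 → 0(0), carry out 0
Reading digits MSB→LSB: 0C09
Strip leading zeros: C09
= 0xC09


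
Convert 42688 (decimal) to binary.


Divide by 2 repeatedly:
42688 ÷ 2 = 21344 remainder 0
21344 ÷ 2 = 10672 remainder 0
10672 ÷ 2 = 5336 remainder 0
5336 ÷ 2 = 2668 remainder 0
2668 ÷ 2 = 1334 remainder 0
1334 ÷ 2 = 667 remainder 0
667 ÷ 2 = 333 remainder 1
333 ÷ 2 = 166 remainder 1
166 ÷ 2 = 83 remainder 0
83 ÷ 2 = 41 remainder 1
41 ÷ 2 = 20 remainder 1
20 ÷ 2 = 10 remainder 0
10 ÷ 2 = 5 remainder 0
5 ÷ 2 = 2 remainder 1
2 ÷ 2 = 1 remainder 0
1 ÷ 2 = 0 remainder 1
Reading remainders bottom-up:
= 1010011011000000


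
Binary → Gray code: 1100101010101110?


Binary: 1100101010101110
Gray code: G = B XOR (B >> 1)
B >> 1 = 0110010101010111
1100101010101110 XOR 0110010101010111:
  1 XOR 0 = 1
  1 XOR 1 = 0
  0 XOR 1 = 1
  0 XOR 0 = 0
  1 XOR 0 = 1
  0 XOR 1 = 1
  1 XOR 0 = 1
  0 XOR 1 = 1
  1 XOR 0 = 1
  0 XOR 1 = 1
  1 XOR 0 = 1
  0 XOR 1 = 1
  1 XOR 0 = 1
  1 XOR 1 = 0
  1 XOR 1 = 0
  0 XOR 1 = 1
= 1010111111111001


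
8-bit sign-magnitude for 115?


Sign bit: 0 (positive)
Magnitude: 115 = 1110011
= 01110011


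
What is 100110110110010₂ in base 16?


Group into 4-bit nibbles: 0100110110110010
  0100 = 4
  1101 = D
  1011 = B
  0010 = 2
= 0x4DB2


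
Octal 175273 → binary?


Each octal digit → 3 binary bits:
  1 = 001
  7 = 111
  5 = 101
  2 = 010
  7 = 111
  3 = 011
Concatenate: 001 111 101 010 111 011
= 001111101010111011


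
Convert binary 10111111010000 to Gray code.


Binary: 10111111010000
Gray code: G = B XOR (B >> 1)
B >> 1 = 01011111101000
10111111010000 XOR 01011111101000:
  1 XOR 0 = 1
  0 XOR 1 = 1
  1 XOR 0 = 1
  1 XOR 1 = 0
  1 XOR 1 = 0
  1 XOR 1 = 0
  1 XOR 1 = 0
  1 XOR 1 = 0
  0 XOR 1 = 1
  1 XOR 0 = 1
  0 XOR 1 = 1
  0 XOR 0 = 0
  0 XOR 0 = 0
  0 XOR 0 = 0
= 11100000111000


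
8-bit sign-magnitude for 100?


Sign bit: 0 (positive)
Magnitude: 100 = 1100100
= 01100100


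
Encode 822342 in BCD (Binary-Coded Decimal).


Each digit → 4-bit binary:
  8 → 1000
  2 → 0010
  2 → 0010
  3 → 0011
  4 → 0100
  2 → 0010
= 1000 0010 0010 0011 0100 0010


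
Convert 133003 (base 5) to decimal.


Positional values (base 5):
  3 × 5^0 = 3 × 1 = 3
  0 × 5^1 = 0 × 5 = 0
  0 × 5^2 = 0 × 25 = 0
  3 × 5^3 = 3 × 125 = 375
  3 × 5^4 = 3 × 625 = 1875
  1 × 5^5 = 1 × 3125 = 3125
Sum = 3 + 0 + 0 + 375 + 1875 + 3125
= 5378


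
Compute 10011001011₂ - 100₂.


Align and subtract column by column (LSB to MSB, borrowing when needed):
  10011001011
- 00000000100
  -----------
  col 0: (1 - 0 borrow-in) - 0 → 1 - 0 = 1, borrow out 0
  col 1: (1 - 0 borrow-in) - 0 → 1 - 0 = 1, borrow out 0
  col 2: (0 - 0 borrow-in) - 1 → borrow from next column: (0+2) - 1 = 1, borrow out 1
  col 3: (1 - 1 borrow-in) - 0 → 0 - 0 = 0, borrow out 0
  col 4: (0 - 0 borrow-in) - 0 → 0 - 0 = 0, borrow out 0
  col 5: (0 - 0 borrow-in) - 0 → 0 - 0 = 0, borrow out 0
  col 6: (1 - 0 borrow-in) - 0 → 1 - 0 = 1, borrow out 0
  col 7: (1 - 0 borrow-in) - 0 → 1 - 0 = 1, borrow out 0
  col 8: (0 - 0 borrow-in) - 0 → 0 - 0 = 0, borrow out 0
  col 9: (0 - 0 borrow-in) - 0 → 0 - 0 = 0, borrow out 0
  col 10: (1 - 0 borrow-in) - 0 → 1 - 0 = 1, borrow out 0
Reading bits MSB→LSB: 10011000111
Strip leading zeros: 10011000111
= 10011000111


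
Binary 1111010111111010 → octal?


Group into 3-bit groups: 001111010111111010
  001 = 1
  111 = 7
  010 = 2
  111 = 7
  111 = 7
  010 = 2
= 0o172772


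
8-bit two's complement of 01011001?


Original: 01011001
Step 1 - Invert all bits: 10100110
Step 2 - Add 1: 10100110 + 1
= 10100111 (represents -89)


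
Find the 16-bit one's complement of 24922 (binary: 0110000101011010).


Original: 0110000101011010
Invert all bits:
  bit 0: 0 → 1
  bit 1: 1 → 0
  bit 2: 1 → 0
  bit 3: 0 → 1
  bit 4: 0 → 1
  bit 5: 0 → 1
  bit 6: 0 → 1
  bit 7: 1 → 0
  bit 8: 0 → 1
  bit 9: 1 → 0
  bit 10: 0 → 1
  bit 11: 1 → 0
  bit 12: 1 → 0
  bit 13: 0 → 1
  bit 14: 1 → 0
  bit 15: 0 → 1
= 1001111010100101


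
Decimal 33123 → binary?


Divide by 2 repeatedly:
33123 ÷ 2 = 16561 remainder 1
16561 ÷ 2 = 8280 remainder 1
8280 ÷ 2 = 4140 remainder 0
4140 ÷ 2 = 2070 remainder 0
2070 ÷ 2 = 1035 remainder 0
1035 ÷ 2 = 517 remainder 1
517 ÷ 2 = 258 remainder 1
258 ÷ 2 = 129 remainder 0
129 ÷ 2 = 64 remainder 1
64 ÷ 2 = 32 remainder 0
32 ÷ 2 = 16 remainder 0
16 ÷ 2 = 8 remainder 0
8 ÷ 2 = 4 remainder 0
4 ÷ 2 = 2 remainder 0
2 ÷ 2 = 1 remainder 0
1 ÷ 2 = 0 remainder 1
Reading remainders bottom-up:
= 1000000101100011


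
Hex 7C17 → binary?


Each hex digit → 4 binary bits:
  7 = 0111
  C = 1100
  1 = 0001
  7 = 0111
Concatenate: 0111 1100 0001 0111
= 0111110000010111


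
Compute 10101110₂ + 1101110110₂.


Align and add column by column (LSB to MSB, carry propagating):
  00010101110
+ 01101110110
  -----------
  col 0: 0 + 0 + 0 (carry in) = 0 → bit 0, carry out 0
  col 1: 1 + 1 + 0 (carry in) = 2 → bit 0, carry out 1
  col 2: 1 + 1 + 1 (carry in) = 3 → bit 1, carry out 1
  col 3: 1 + 0 + 1 (carry in) = 2 → bit 0, carry out 1
  col 4: 0 + 1 + 1 (carry in) = 2 → bit 0, carry out 1
  col 5: 1 + 1 + 1 (carry in) = 3 → bit 1, carry out 1
  col 6: 0 + 1 + 1 (carry in) = 2 → bit 0, carry out 1
  col 7: 1 + 0 + 1 (carry in) = 2 → bit 0, carry out 1
  col 8: 0 + 1 + 1 (carry in) = 2 → bit 0, carry out 1
  col 9: 0 + 1 + 1 (carry in) = 2 → bit 0, carry out 1
  col 10: 0 + 0 + 1 (carry in) = 1 → bit 1, carry out 0
Reading bits MSB→LSB: 10000100100
Strip leading zeros: 10000100100
= 10000100100


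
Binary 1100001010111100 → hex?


Group into 4-bit nibbles: 1100001010111100
  1100 = C
  0010 = 2
  1011 = B
  1100 = C
= 0xC2BC


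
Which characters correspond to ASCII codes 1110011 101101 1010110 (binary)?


Codes (binary): 1110011 101101 1010110
Per-code ASCII lookup:
  1110011 = 115  (range 97-122: lowercase, 115 - 97 = 18) → 's'
  101101 = 45  (special character) → '-'
  1010110 = 86  (range 65-90: uppercase, 86 - 65 = 21) → 'V'
= 's-V'


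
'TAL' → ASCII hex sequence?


String: 'TAL'  (3 characters)
Per-character ASCII lookup:
  'T': uppercase starts at 65: 'T' = 65 + 19 = 84 → 0x54
  'A': uppercase starts at 65: 'A' = 65 + 0 = 65 → 0x41
  'L': uppercase starts at 65: 'L' = 65 + 11 = 76 → 0x4C
= 0x54 0x41 0x4C


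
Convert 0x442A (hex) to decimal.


Positional values:
Position 0: A × 16^0 = 10 × 1 = 10
Position 1: 2 × 16^1 = 2 × 16 = 32
Position 2: 4 × 16^2 = 4 × 256 = 1024
Position 3: 4 × 16^3 = 4 × 4096 = 16384
Sum = 10 + 32 + 1024 + 16384
= 17450


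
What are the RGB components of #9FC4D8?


Hex: #9FC4D8
R = 9F₁₆ = 159
G = C4₁₆ = 196
B = D8₁₆ = 216
= RGB(159, 196, 216)


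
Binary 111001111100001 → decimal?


Positional values:
Bit 0: 1 × 2^0 = 1
Bit 5: 1 × 2^5 = 32
Bit 6: 1 × 2^6 = 64
Bit 7: 1 × 2^7 = 128
Bit 8: 1 × 2^8 = 256
Bit 9: 1 × 2^9 = 512
Bit 12: 1 × 2^12 = 4096
Bit 13: 1 × 2^13 = 8192
Bit 14: 1 × 2^14 = 16384
Sum = 1 + 32 + 64 + 128 + 256 + 512 + 4096 + 8192 + 16384
= 29665


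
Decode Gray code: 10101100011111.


Gray code: 10101100011111
MSB stays the same: 1
Each subsequent bit = prev_binary XOR current_gray:
  B[1] = 1 XOR 0 = 1
  B[2] = 1 XOR 1 = 0
  B[3] = 0 XOR 0 = 0
  B[4] = 0 XOR 1 = 1
  B[5] = 1 XOR 1 = 0
  B[6] = 0 XOR 0 = 0
  B[7] = 0 XOR 0 = 0
  B[8] = 0 XOR 0 = 0
  B[9] = 0 XOR 1 = 1
  B[10] = 1 XOR 1 = 0
  B[11] = 0 XOR 1 = 1
  B[12] = 1 XOR 1 = 0
  B[13] = 0 XOR 1 = 1
= 11001000010101 (12821 decimal)


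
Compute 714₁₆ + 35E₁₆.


Align and add column by column (LSB to MSB, each column mod 16 with carry):
  0714
+ 035E
  ----
  col 0: 4(4) + E(14) + 0 (carry in) = 18 → 2(2), carry out 1
  col 1: 1(1) + 5(5) + 1 (carry in) = 7 → 7(7), carry out 0
  col 2: 7(7) + 3(3) + 0 (carry in) = 10 → A(10), carry out 0
  col 3: 0(0) + 0(0) + 0 (carry in) = 0 → 0(0), carry out 0
Reading digits MSB→LSB: 0A72
Strip leading zeros: A72
= 0xA72


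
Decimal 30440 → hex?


Divide by 16 repeatedly:
30440 ÷ 16 = 1902 remainder 8 (8)
1902 ÷ 16 = 118 remainder 14 (E)
118 ÷ 16 = 7 remainder 6 (6)
7 ÷ 16 = 0 remainder 7 (7)
Reading remainders bottom-up:
= 0x76E8


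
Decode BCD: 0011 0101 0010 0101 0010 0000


Each 4-bit group → digit:
  0011 → 3
  0101 → 5
  0010 → 2
  0101 → 5
  0010 → 2
  0000 → 0
= 352520


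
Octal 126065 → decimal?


Positional values:
Position 0: 5 × 8^0 = 5
Position 1: 6 × 8^1 = 48
Position 2: 0 × 8^2 = 0
Position 3: 6 × 8^3 = 3072
Position 4: 2 × 8^4 = 8192
Position 5: 1 × 8^5 = 32768
Sum = 5 + 48 + 0 + 3072 + 8192 + 32768
= 44085


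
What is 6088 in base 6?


Divide by 6 repeatedly:
6088 ÷ 6 = 1014 remainder 4
1014 ÷ 6 = 169 remainder 0
169 ÷ 6 = 28 remainder 1
28 ÷ 6 = 4 remainder 4
4 ÷ 6 = 0 remainder 4
Reading remainders bottom-up:
= 44104


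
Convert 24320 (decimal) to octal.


Divide by 8 repeatedly:
24320 ÷ 8 = 3040 remainder 0
3040 ÷ 8 = 380 remainder 0
380 ÷ 8 = 47 remainder 4
47 ÷ 8 = 5 remainder 7
5 ÷ 8 = 0 remainder 5
Reading remainders bottom-up:
= 0o57400


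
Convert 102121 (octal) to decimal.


Positional values:
Position 0: 1 × 8^0 = 1
Position 1: 2 × 8^1 = 16
Position 2: 1 × 8^2 = 64
Position 3: 2 × 8^3 = 1024
Position 4: 0 × 8^4 = 0
Position 5: 1 × 8^5 = 32768
Sum = 1 + 16 + 64 + 1024 + 0 + 32768
= 33873


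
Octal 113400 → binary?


Each octal digit → 3 binary bits:
  1 = 001
  1 = 001
  3 = 011
  4 = 100
  0 = 000
  0 = 000
Concatenate: 001 001 011 100 000 000
= 001001011100000000


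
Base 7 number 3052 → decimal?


Positional values (base 7):
  2 × 7^0 = 2 × 1 = 2
  5 × 7^1 = 5 × 7 = 35
  0 × 7^2 = 0 × 49 = 0
  3 × 7^3 = 3 × 343 = 1029
Sum = 2 + 35 + 0 + 1029
= 1066


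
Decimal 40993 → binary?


Divide by 2 repeatedly:
40993 ÷ 2 = 20496 remainder 1
20496 ÷ 2 = 10248 remainder 0
10248 ÷ 2 = 5124 remainder 0
5124 ÷ 2 = 2562 remainder 0
2562 ÷ 2 = 1281 remainder 0
1281 ÷ 2 = 640 remainder 1
640 ÷ 2 = 320 remainder 0
320 ÷ 2 = 160 remainder 0
160 ÷ 2 = 80 remainder 0
80 ÷ 2 = 40 remainder 0
40 ÷ 2 = 20 remainder 0
20 ÷ 2 = 10 remainder 0
10 ÷ 2 = 5 remainder 0
5 ÷ 2 = 2 remainder 1
2 ÷ 2 = 1 remainder 0
1 ÷ 2 = 0 remainder 1
Reading remainders bottom-up:
= 1010000000100001


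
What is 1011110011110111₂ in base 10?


Positional values:
Bit 0: 1 × 2^0 = 1
Bit 1: 1 × 2^1 = 2
Bit 2: 1 × 2^2 = 4
Bit 4: 1 × 2^4 = 16
Bit 5: 1 × 2^5 = 32
Bit 6: 1 × 2^6 = 64
Bit 7: 1 × 2^7 = 128
Bit 10: 1 × 2^10 = 1024
Bit 11: 1 × 2^11 = 2048
Bit 12: 1 × 2^12 = 4096
Bit 13: 1 × 2^13 = 8192
Bit 15: 1 × 2^15 = 32768
Sum = 1 + 2 + 4 + 16 + 32 + 64 + 128 + 1024 + 2048 + 4096 + 8192 + 32768
= 48375


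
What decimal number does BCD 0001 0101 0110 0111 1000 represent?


Each 4-bit group → digit:
  0001 → 1
  0101 → 5
  0110 → 6
  0111 → 7
  1000 → 8
= 15678


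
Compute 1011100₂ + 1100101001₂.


Align and add column by column (LSB to MSB, carry propagating):
  00001011100
+ 01100101001
  -----------
  col 0: 0 + 1 + 0 (carry in) = 1 → bit 1, carry out 0
  col 1: 0 + 0 + 0 (carry in) = 0 → bit 0, carry out 0
  col 2: 1 + 0 + 0 (carry in) = 1 → bit 1, carry out 0
  col 3: 1 + 1 + 0 (carry in) = 2 → bit 0, carry out 1
  col 4: 1 + 0 + 1 (carry in) = 2 → bit 0, carry out 1
  col 5: 0 + 1 + 1 (carry in) = 2 → bit 0, carry out 1
  col 6: 1 + 0 + 1 (carry in) = 2 → bit 0, carry out 1
  col 7: 0 + 0 + 1 (carry in) = 1 → bit 1, carry out 0
  col 8: 0 + 1 + 0 (carry in) = 1 → bit 1, carry out 0
  col 9: 0 + 1 + 0 (carry in) = 1 → bit 1, carry out 0
  col 10: 0 + 0 + 0 (carry in) = 0 → bit 0, carry out 0
Reading bits MSB→LSB: 01110000101
Strip leading zeros: 1110000101
= 1110000101


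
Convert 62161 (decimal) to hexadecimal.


Divide by 16 repeatedly:
62161 ÷ 16 = 3885 remainder 1 (1)
3885 ÷ 16 = 242 remainder 13 (D)
242 ÷ 16 = 15 remainder 2 (2)
15 ÷ 16 = 0 remainder 15 (F)
Reading remainders bottom-up:
= 0xF2D1


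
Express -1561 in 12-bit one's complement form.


Original: 011000011001
Invert all bits:
  bit 0: 0 → 1
  bit 1: 1 → 0
  bit 2: 1 → 0
  bit 3: 0 → 1
  bit 4: 0 → 1
  bit 5: 0 → 1
  bit 6: 0 → 1
  bit 7: 1 → 0
  bit 8: 1 → 0
  bit 9: 0 → 1
  bit 10: 0 → 1
  bit 11: 1 → 0
= 100111100110


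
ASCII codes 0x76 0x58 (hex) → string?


Codes (hex): 0x76 0x58
Per-code ASCII lookup:
  0x76 = 118  (range 97-122: lowercase, 118 - 97 = 21) → 'v'
  0x58 = 88  (range 65-90: uppercase, 88 - 65 = 23) → 'X'
= 'vX'


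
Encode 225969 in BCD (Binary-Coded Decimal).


Each digit → 4-bit binary:
  2 → 0010
  2 → 0010
  5 → 0101
  9 → 1001
  6 → 0110
  9 → 1001
= 0010 0010 0101 1001 0110 1001


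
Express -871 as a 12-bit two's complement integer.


Original: 001101100111
Step 1 - Invert all bits: 110010011000
Step 2 - Add 1: 110010011000 + 1
= 110010011001 (represents -871)


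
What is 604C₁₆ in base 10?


Positional values:
Position 0: C × 16^0 = 12 × 1 = 12
Position 1: 4 × 16^1 = 4 × 16 = 64
Position 2: 0 × 16^2 = 0 × 256 = 0
Position 3: 6 × 16^3 = 6 × 4096 = 24576
Sum = 12 + 64 + 0 + 24576
= 24652


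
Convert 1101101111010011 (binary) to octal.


Group into 3-bit groups: 001101101111010011
  001 = 1
  101 = 5
  101 = 5
  111 = 7
  010 = 2
  011 = 3
= 0o155723


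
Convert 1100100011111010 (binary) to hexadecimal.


Group into 4-bit nibbles: 1100100011111010
  1100 = C
  1000 = 8
  1111 = F
  1010 = A
= 0xC8FA


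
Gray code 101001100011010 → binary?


Gray code: 101001100011010
MSB stays the same: 1
Each subsequent bit = prev_binary XOR current_gray:
  B[1] = 1 XOR 0 = 1
  B[2] = 1 XOR 1 = 0
  B[3] = 0 XOR 0 = 0
  B[4] = 0 XOR 0 = 0
  B[5] = 0 XOR 1 = 1
  B[6] = 1 XOR 1 = 0
  B[7] = 0 XOR 0 = 0
  B[8] = 0 XOR 0 = 0
  B[9] = 0 XOR 0 = 0
  B[10] = 0 XOR 1 = 1
  B[11] = 1 XOR 1 = 0
  B[12] = 0 XOR 0 = 0
  B[13] = 0 XOR 1 = 1
  B[14] = 1 XOR 0 = 1
= 110001000010011 (25107 decimal)


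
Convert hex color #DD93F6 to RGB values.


Hex: #DD93F6
R = DD₁₆ = 221
G = 93₁₆ = 147
B = F6₁₆ = 246
= RGB(221, 147, 246)


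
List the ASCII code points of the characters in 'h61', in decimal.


String: 'h61'  (3 characters)
Per-character ASCII lookup:
  'h': lowercase starts at 97: 'h' = 97 + 7 = 104
  '6': digits start at 48: '6' = 48 + 6 = 54
  '1': digits start at 48: '1' = 48 + 1 = 49
= 104 54 49


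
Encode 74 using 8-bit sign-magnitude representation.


Sign bit: 0 (positive)
Magnitude: 74 = 1001010
= 01001010


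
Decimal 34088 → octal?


Divide by 8 repeatedly:
34088 ÷ 8 = 4261 remainder 0
4261 ÷ 8 = 532 remainder 5
532 ÷ 8 = 66 remainder 4
66 ÷ 8 = 8 remainder 2
8 ÷ 8 = 1 remainder 0
1 ÷ 8 = 0 remainder 1
Reading remainders bottom-up:
= 0o102450


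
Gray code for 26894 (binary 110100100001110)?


Binary: 110100100001110
Gray code: G = B XOR (B >> 1)
B >> 1 = 011010010000111
110100100001110 XOR 011010010000111:
  1 XOR 0 = 1
  1 XOR 1 = 0
  0 XOR 1 = 1
  1 XOR 0 = 1
  0 XOR 1 = 1
  0 XOR 0 = 0
  1 XOR 0 = 1
  0 XOR 1 = 1
  0 XOR 0 = 0
  0 XOR 0 = 0
  0 XOR 0 = 0
  1 XOR 0 = 1
  1 XOR 1 = 0
  1 XOR 1 = 0
  0 XOR 1 = 1
= 101110110001001


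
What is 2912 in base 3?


Divide by 3 repeatedly:
2912 ÷ 3 = 970 remainder 2
970 ÷ 3 = 323 remainder 1
323 ÷ 3 = 107 remainder 2
107 ÷ 3 = 35 remainder 2
35 ÷ 3 = 11 remainder 2
11 ÷ 3 = 3 remainder 2
3 ÷ 3 = 1 remainder 0
1 ÷ 3 = 0 remainder 1
Reading remainders bottom-up:
= 10222212


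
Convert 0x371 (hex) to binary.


Each hex digit → 4 binary bits:
  3 = 0011
  7 = 0111
  1 = 0001
Concatenate: 0011 0111 0001
= 001101110001


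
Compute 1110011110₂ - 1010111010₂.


Align and subtract column by column (LSB to MSB, borrowing when needed):
  1110011110
- 1010111010
  ----------
  col 0: (0 - 0 borrow-in) - 0 → 0 - 0 = 0, borrow out 0
  col 1: (1 - 0 borrow-in) - 1 → 1 - 1 = 0, borrow out 0
  col 2: (1 - 0 borrow-in) - 0 → 1 - 0 = 1, borrow out 0
  col 3: (1 - 0 borrow-in) - 1 → 1 - 1 = 0, borrow out 0
  col 4: (1 - 0 borrow-in) - 1 → 1 - 1 = 0, borrow out 0
  col 5: (0 - 0 borrow-in) - 1 → borrow from next column: (0+2) - 1 = 1, borrow out 1
  col 6: (0 - 1 borrow-in) - 0 → borrow from next column: (-1+2) - 0 = 1, borrow out 1
  col 7: (1 - 1 borrow-in) - 1 → borrow from next column: (0+2) - 1 = 1, borrow out 1
  col 8: (1 - 1 borrow-in) - 0 → 0 - 0 = 0, borrow out 0
  col 9: (1 - 0 borrow-in) - 1 → 1 - 1 = 0, borrow out 0
Reading bits MSB→LSB: 0011100100
Strip leading zeros: 11100100
= 11100100


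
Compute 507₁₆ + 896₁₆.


Align and add column by column (LSB to MSB, each column mod 16 with carry):
  0507
+ 0896
  ----
  col 0: 7(7) + 6(6) + 0 (carry in) = 13 → D(13), carry out 0
  col 1: 0(0) + 9(9) + 0 (carry in) = 9 → 9(9), carry out 0
  col 2: 5(5) + 8(8) + 0 (carry in) = 13 → D(13), carry out 0
  col 3: 0(0) + 0(0) + 0 (carry in) = 0 → 0(0), carry out 0
Reading digits MSB→LSB: 0D9D
Strip leading zeros: D9D
= 0xD9D


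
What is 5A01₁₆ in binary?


Each hex digit → 4 binary bits:
  5 = 0101
  A = 1010
  0 = 0000
  1 = 0001
Concatenate: 0101 1010 0000 0001
= 0101101000000001


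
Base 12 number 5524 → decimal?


Positional values (base 12):
  4 × 12^0 = 4 × 1 = 4
  2 × 12^1 = 2 × 12 = 24
  5 × 12^2 = 5 × 144 = 720
  5 × 12^3 = 5 × 1728 = 8640
Sum = 4 + 24 + 720 + 8640
= 9388


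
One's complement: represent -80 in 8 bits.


Original: 01010000
Invert all bits:
  bit 0: 0 → 1
  bit 1: 1 → 0
  bit 2: 0 → 1
  bit 3: 1 → 0
  bit 4: 0 → 1
  bit 5: 0 → 1
  bit 6: 0 → 1
  bit 7: 0 → 1
= 10101111


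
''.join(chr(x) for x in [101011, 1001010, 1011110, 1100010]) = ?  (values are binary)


Codes (binary): 101011 1001010 1011110 1100010
Per-code ASCII lookup:
  101011 = 43  (special character) → '+'
  1001010 = 74  (range 65-90: uppercase, 74 - 65 = 9) → 'J'
  1011110 = 94  (special character) → '^'
  1100010 = 98  (range 97-122: lowercase, 98 - 97 = 1) → 'b'
= '+J^b'


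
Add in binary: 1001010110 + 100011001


Align and add column by column (LSB to MSB, carry propagating):
  01001010110
+ 00100011001
  -----------
  col 0: 0 + 1 + 0 (carry in) = 1 → bit 1, carry out 0
  col 1: 1 + 0 + 0 (carry in) = 1 → bit 1, carry out 0
  col 2: 1 + 0 + 0 (carry in) = 1 → bit 1, carry out 0
  col 3: 0 + 1 + 0 (carry in) = 1 → bit 1, carry out 0
  col 4: 1 + 1 + 0 (carry in) = 2 → bit 0, carry out 1
  col 5: 0 + 0 + 1 (carry in) = 1 → bit 1, carry out 0
  col 6: 1 + 0 + 0 (carry in) = 1 → bit 1, carry out 0
  col 7: 0 + 0 + 0 (carry in) = 0 → bit 0, carry out 0
  col 8: 0 + 1 + 0 (carry in) = 1 → bit 1, carry out 0
  col 9: 1 + 0 + 0 (carry in) = 1 → bit 1, carry out 0
  col 10: 0 + 0 + 0 (carry in) = 0 → bit 0, carry out 0
Reading bits MSB→LSB: 01101101111
Strip leading zeros: 1101101111
= 1101101111


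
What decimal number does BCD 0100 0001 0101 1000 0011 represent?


Each 4-bit group → digit:
  0100 → 4
  0001 → 1
  0101 → 5
  1000 → 8
  0011 → 3
= 41583


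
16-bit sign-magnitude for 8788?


Sign bit: 0 (positive)
Magnitude: 8788 = 010001001010100
= 0010001001010100


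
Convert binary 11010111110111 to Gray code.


Binary: 11010111110111
Gray code: G = B XOR (B >> 1)
B >> 1 = 01101011111011
11010111110111 XOR 01101011111011:
  1 XOR 0 = 1
  1 XOR 1 = 0
  0 XOR 1 = 1
  1 XOR 0 = 1
  0 XOR 1 = 1
  1 XOR 0 = 1
  1 XOR 1 = 0
  1 XOR 1 = 0
  1 XOR 1 = 0
  1 XOR 1 = 0
  0 XOR 1 = 1
  1 XOR 0 = 1
  1 XOR 1 = 0
  1 XOR 1 = 0
= 10111100001100


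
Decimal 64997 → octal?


Divide by 8 repeatedly:
64997 ÷ 8 = 8124 remainder 5
8124 ÷ 8 = 1015 remainder 4
1015 ÷ 8 = 126 remainder 7
126 ÷ 8 = 15 remainder 6
15 ÷ 8 = 1 remainder 7
1 ÷ 8 = 0 remainder 1
Reading remainders bottom-up:
= 0o176745


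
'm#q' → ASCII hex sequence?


String: 'm#q'  (3 characters)
Per-character ASCII lookup:
  'm': lowercase starts at 97: 'm' = 97 + 12 = 109 → 0x6D
  '#': special character: '#' = 35 → 0x23
  'q': lowercase starts at 97: 'q' = 97 + 16 = 113 → 0x71
= 0x6D 0x23 0x71


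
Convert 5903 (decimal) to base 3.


Divide by 3 repeatedly:
5903 ÷ 3 = 1967 remainder 2
1967 ÷ 3 = 655 remainder 2
655 ÷ 3 = 218 remainder 1
218 ÷ 3 = 72 remainder 2
72 ÷ 3 = 24 remainder 0
24 ÷ 3 = 8 remainder 0
8 ÷ 3 = 2 remainder 2
2 ÷ 3 = 0 remainder 2
Reading remainders bottom-up:
= 22002122


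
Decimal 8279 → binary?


Divide by 2 repeatedly:
8279 ÷ 2 = 4139 remainder 1
4139 ÷ 2 = 2069 remainder 1
2069 ÷ 2 = 1034 remainder 1
1034 ÷ 2 = 517 remainder 0
517 ÷ 2 = 258 remainder 1
258 ÷ 2 = 129 remainder 0
129 ÷ 2 = 64 remainder 1
64 ÷ 2 = 32 remainder 0
32 ÷ 2 = 16 remainder 0
16 ÷ 2 = 8 remainder 0
8 ÷ 2 = 4 remainder 0
4 ÷ 2 = 2 remainder 0
2 ÷ 2 = 1 remainder 0
1 ÷ 2 = 0 remainder 1
Reading remainders bottom-up:
= 10000001010111


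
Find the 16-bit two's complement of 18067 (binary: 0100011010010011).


Original: 0100011010010011
Step 1 - Invert all bits: 1011100101101100
Step 2 - Add 1: 1011100101101100 + 1
= 1011100101101101 (represents -18067)


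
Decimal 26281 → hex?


Divide by 16 repeatedly:
26281 ÷ 16 = 1642 remainder 9 (9)
1642 ÷ 16 = 102 remainder 10 (A)
102 ÷ 16 = 6 remainder 6 (6)
6 ÷ 16 = 0 remainder 6 (6)
Reading remainders bottom-up:
= 0x66A9


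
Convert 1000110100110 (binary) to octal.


Group into 3-bit groups: 001000110100110
  001 = 1
  000 = 0
  110 = 6
  100 = 4
  110 = 6
= 0o10646


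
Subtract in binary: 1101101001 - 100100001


Align and subtract column by column (LSB to MSB, borrowing when needed):
  1101101001
- 0100100001
  ----------
  col 0: (1 - 0 borrow-in) - 1 → 1 - 1 = 0, borrow out 0
  col 1: (0 - 0 borrow-in) - 0 → 0 - 0 = 0, borrow out 0
  col 2: (0 - 0 borrow-in) - 0 → 0 - 0 = 0, borrow out 0
  col 3: (1 - 0 borrow-in) - 0 → 1 - 0 = 1, borrow out 0
  col 4: (0 - 0 borrow-in) - 0 → 0 - 0 = 0, borrow out 0
  col 5: (1 - 0 borrow-in) - 1 → 1 - 1 = 0, borrow out 0
  col 6: (1 - 0 borrow-in) - 0 → 1 - 0 = 1, borrow out 0
  col 7: (0 - 0 borrow-in) - 0 → 0 - 0 = 0, borrow out 0
  col 8: (1 - 0 borrow-in) - 1 → 1 - 1 = 0, borrow out 0
  col 9: (1 - 0 borrow-in) - 0 → 1 - 0 = 1, borrow out 0
Reading bits MSB→LSB: 1001001000
Strip leading zeros: 1001001000
= 1001001000


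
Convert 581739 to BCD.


Each digit → 4-bit binary:
  5 → 0101
  8 → 1000
  1 → 0001
  7 → 0111
  3 → 0011
  9 → 1001
= 0101 1000 0001 0111 0011 1001


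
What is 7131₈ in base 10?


Positional values:
Position 0: 1 × 8^0 = 1
Position 1: 3 × 8^1 = 24
Position 2: 1 × 8^2 = 64
Position 3: 7 × 8^3 = 3584
Sum = 1 + 24 + 64 + 3584
= 3673


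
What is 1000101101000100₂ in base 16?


Group into 4-bit nibbles: 1000101101000100
  1000 = 8
  1011 = B
  0100 = 4
  0100 = 4
= 0x8B44


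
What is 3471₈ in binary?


Each octal digit → 3 binary bits:
  3 = 011
  4 = 100
  7 = 111
  1 = 001
Concatenate: 011 100 111 001
= 011100111001


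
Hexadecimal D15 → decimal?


Positional values:
Position 0: 5 × 16^0 = 5 × 1 = 5
Position 1: 1 × 16^1 = 1 × 16 = 16
Position 2: D × 16^2 = 13 × 256 = 3328
Sum = 5 + 16 + 3328
= 3349


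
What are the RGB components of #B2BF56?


Hex: #B2BF56
R = B2₁₆ = 178
G = BF₁₆ = 191
B = 56₁₆ = 86
= RGB(178, 191, 86)


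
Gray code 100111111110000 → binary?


Gray code: 100111111110000
MSB stays the same: 1
Each subsequent bit = prev_binary XOR current_gray:
  B[1] = 1 XOR 0 = 1
  B[2] = 1 XOR 0 = 1
  B[3] = 1 XOR 1 = 0
  B[4] = 0 XOR 1 = 1
  B[5] = 1 XOR 1 = 0
  B[6] = 0 XOR 1 = 1
  B[7] = 1 XOR 1 = 0
  B[8] = 0 XOR 1 = 1
  B[9] = 1 XOR 1 = 0
  B[10] = 0 XOR 1 = 1
  B[11] = 1 XOR 0 = 1
  B[12] = 1 XOR 0 = 1
  B[13] = 1 XOR 0 = 1
  B[14] = 1 XOR 0 = 1
= 111010101011111 (30047 decimal)


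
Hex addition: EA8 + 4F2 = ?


Align and add column by column (LSB to MSB, each column mod 16 with carry):
  0EA8
+ 04F2
  ----
  col 0: 8(8) + 2(2) + 0 (carry in) = 10 → A(10), carry out 0
  col 1: A(10) + F(15) + 0 (carry in) = 25 → 9(9), carry out 1
  col 2: E(14) + 4(4) + 1 (carry in) = 19 → 3(3), carry out 1
  col 3: 0(0) + 0(0) + 1 (carry in) = 1 → 1(1), carry out 0
Reading digits MSB→LSB: 139A
Strip leading zeros: 139A
= 0x139A


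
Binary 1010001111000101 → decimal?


Positional values:
Bit 0: 1 × 2^0 = 1
Bit 2: 1 × 2^2 = 4
Bit 6: 1 × 2^6 = 64
Bit 7: 1 × 2^7 = 128
Bit 8: 1 × 2^8 = 256
Bit 9: 1 × 2^9 = 512
Bit 13: 1 × 2^13 = 8192
Bit 15: 1 × 2^15 = 32768
Sum = 1 + 4 + 64 + 128 + 256 + 512 + 8192 + 32768
= 41925


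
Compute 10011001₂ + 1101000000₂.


Align and add column by column (LSB to MSB, carry propagating):
  00010011001
+ 01101000000
  -----------
  col 0: 1 + 0 + 0 (carry in) = 1 → bit 1, carry out 0
  col 1: 0 + 0 + 0 (carry in) = 0 → bit 0, carry out 0
  col 2: 0 + 0 + 0 (carry in) = 0 → bit 0, carry out 0
  col 3: 1 + 0 + 0 (carry in) = 1 → bit 1, carry out 0
  col 4: 1 + 0 + 0 (carry in) = 1 → bit 1, carry out 0
  col 5: 0 + 0 + 0 (carry in) = 0 → bit 0, carry out 0
  col 6: 0 + 1 + 0 (carry in) = 1 → bit 1, carry out 0
  col 7: 1 + 0 + 0 (carry in) = 1 → bit 1, carry out 0
  col 8: 0 + 1 + 0 (carry in) = 1 → bit 1, carry out 0
  col 9: 0 + 1 + 0 (carry in) = 1 → bit 1, carry out 0
  col 10: 0 + 0 + 0 (carry in) = 0 → bit 0, carry out 0
Reading bits MSB→LSB: 01111011001
Strip leading zeros: 1111011001
= 1111011001


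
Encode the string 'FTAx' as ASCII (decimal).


String: 'FTAx'  (4 characters)
Per-character ASCII lookup:
  'F': uppercase starts at 65: 'F' = 65 + 5 = 70
  'T': uppercase starts at 65: 'T' = 65 + 19 = 84
  'A': uppercase starts at 65: 'A' = 65 + 0 = 65
  'x': lowercase starts at 97: 'x' = 97 + 23 = 120
= 70 84 65 120


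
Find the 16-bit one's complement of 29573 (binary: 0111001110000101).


Original: 0111001110000101
Invert all bits:
  bit 0: 0 → 1
  bit 1: 1 → 0
  bit 2: 1 → 0
  bit 3: 1 → 0
  bit 4: 0 → 1
  bit 5: 0 → 1
  bit 6: 1 → 0
  bit 7: 1 → 0
  bit 8: 1 → 0
  bit 9: 0 → 1
  bit 10: 0 → 1
  bit 11: 0 → 1
  bit 12: 0 → 1
  bit 13: 1 → 0
  bit 14: 0 → 1
  bit 15: 1 → 0
= 1000110001111010


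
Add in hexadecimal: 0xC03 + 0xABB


Align and add column by column (LSB to MSB, each column mod 16 with carry):
  0C03
+ 0ABB
  ----
  col 0: 3(3) + B(11) + 0 (carry in) = 14 → E(14), carry out 0
  col 1: 0(0) + B(11) + 0 (carry in) = 11 → B(11), carry out 0
  col 2: C(12) + A(10) + 0 (carry in) = 22 → 6(6), carry out 1
  col 3: 0(0) + 0(0) + 1 (carry in) = 1 → 1(1), carry out 0
Reading digits MSB→LSB: 16BE
Strip leading zeros: 16BE
= 0x16BE


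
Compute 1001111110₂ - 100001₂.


Align and subtract column by column (LSB to MSB, borrowing when needed):
  1001111110
- 0000100001
  ----------
  col 0: (0 - 0 borrow-in) - 1 → borrow from next column: (0+2) - 1 = 1, borrow out 1
  col 1: (1 - 1 borrow-in) - 0 → 0 - 0 = 0, borrow out 0
  col 2: (1 - 0 borrow-in) - 0 → 1 - 0 = 1, borrow out 0
  col 3: (1 - 0 borrow-in) - 0 → 1 - 0 = 1, borrow out 0
  col 4: (1 - 0 borrow-in) - 0 → 1 - 0 = 1, borrow out 0
  col 5: (1 - 0 borrow-in) - 1 → 1 - 1 = 0, borrow out 0
  col 6: (1 - 0 borrow-in) - 0 → 1 - 0 = 1, borrow out 0
  col 7: (0 - 0 borrow-in) - 0 → 0 - 0 = 0, borrow out 0
  col 8: (0 - 0 borrow-in) - 0 → 0 - 0 = 0, borrow out 0
  col 9: (1 - 0 borrow-in) - 0 → 1 - 0 = 1, borrow out 0
Reading bits MSB→LSB: 1001011101
Strip leading zeros: 1001011101
= 1001011101
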